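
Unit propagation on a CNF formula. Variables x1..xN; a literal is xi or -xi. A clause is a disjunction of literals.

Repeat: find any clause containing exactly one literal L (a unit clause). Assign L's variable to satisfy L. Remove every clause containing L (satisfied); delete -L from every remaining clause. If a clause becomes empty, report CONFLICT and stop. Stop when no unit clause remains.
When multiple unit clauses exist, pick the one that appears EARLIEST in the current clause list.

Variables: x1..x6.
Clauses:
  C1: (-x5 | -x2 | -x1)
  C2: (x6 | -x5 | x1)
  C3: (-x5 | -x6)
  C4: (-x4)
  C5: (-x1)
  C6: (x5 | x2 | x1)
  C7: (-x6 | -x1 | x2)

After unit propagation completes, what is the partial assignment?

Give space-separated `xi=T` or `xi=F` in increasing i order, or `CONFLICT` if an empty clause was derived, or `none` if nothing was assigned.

unit clause [-4] forces x4=F; simplify:
  satisfied 1 clause(s); 6 remain; assigned so far: [4]
unit clause [-1] forces x1=F; simplify:
  drop 1 from [6, -5, 1] -> [6, -5]
  drop 1 from [5, 2, 1] -> [5, 2]
  satisfied 3 clause(s); 3 remain; assigned so far: [1, 4]

Answer: x1=F x4=F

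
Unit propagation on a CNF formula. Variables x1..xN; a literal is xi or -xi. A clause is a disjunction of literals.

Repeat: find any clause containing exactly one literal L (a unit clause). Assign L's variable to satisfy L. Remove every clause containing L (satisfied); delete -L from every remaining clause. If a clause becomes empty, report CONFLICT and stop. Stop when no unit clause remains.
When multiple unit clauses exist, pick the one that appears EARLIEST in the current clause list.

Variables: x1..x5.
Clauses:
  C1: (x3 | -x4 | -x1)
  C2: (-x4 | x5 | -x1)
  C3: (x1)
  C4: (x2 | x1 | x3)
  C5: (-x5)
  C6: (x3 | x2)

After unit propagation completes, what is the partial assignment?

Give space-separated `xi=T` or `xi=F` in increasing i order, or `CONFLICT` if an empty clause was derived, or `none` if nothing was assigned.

Answer: x1=T x4=F x5=F

Derivation:
unit clause [1] forces x1=T; simplify:
  drop -1 from [3, -4, -1] -> [3, -4]
  drop -1 from [-4, 5, -1] -> [-4, 5]
  satisfied 2 clause(s); 4 remain; assigned so far: [1]
unit clause [-5] forces x5=F; simplify:
  drop 5 from [-4, 5] -> [-4]
  satisfied 1 clause(s); 3 remain; assigned so far: [1, 5]
unit clause [-4] forces x4=F; simplify:
  satisfied 2 clause(s); 1 remain; assigned so far: [1, 4, 5]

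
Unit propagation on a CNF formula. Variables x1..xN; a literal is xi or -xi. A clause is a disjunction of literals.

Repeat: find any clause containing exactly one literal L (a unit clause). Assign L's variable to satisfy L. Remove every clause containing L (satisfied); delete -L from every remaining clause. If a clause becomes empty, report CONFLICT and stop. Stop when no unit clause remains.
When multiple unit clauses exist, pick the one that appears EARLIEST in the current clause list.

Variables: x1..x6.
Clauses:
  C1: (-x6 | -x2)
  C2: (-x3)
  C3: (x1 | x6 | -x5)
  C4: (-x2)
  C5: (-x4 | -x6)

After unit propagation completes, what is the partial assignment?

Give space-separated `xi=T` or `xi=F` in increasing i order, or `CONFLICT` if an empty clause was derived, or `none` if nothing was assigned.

unit clause [-3] forces x3=F; simplify:
  satisfied 1 clause(s); 4 remain; assigned so far: [3]
unit clause [-2] forces x2=F; simplify:
  satisfied 2 clause(s); 2 remain; assigned so far: [2, 3]

Answer: x2=F x3=F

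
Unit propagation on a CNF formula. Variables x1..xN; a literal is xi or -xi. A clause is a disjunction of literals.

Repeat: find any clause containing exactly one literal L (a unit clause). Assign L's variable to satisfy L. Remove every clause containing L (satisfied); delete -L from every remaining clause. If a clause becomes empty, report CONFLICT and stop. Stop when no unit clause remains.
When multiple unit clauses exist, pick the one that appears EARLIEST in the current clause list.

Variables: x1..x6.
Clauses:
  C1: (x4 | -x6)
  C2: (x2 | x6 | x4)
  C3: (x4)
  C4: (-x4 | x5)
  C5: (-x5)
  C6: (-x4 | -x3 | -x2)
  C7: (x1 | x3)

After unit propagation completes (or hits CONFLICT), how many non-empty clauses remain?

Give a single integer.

unit clause [4] forces x4=T; simplify:
  drop -4 from [-4, 5] -> [5]
  drop -4 from [-4, -3, -2] -> [-3, -2]
  satisfied 3 clause(s); 4 remain; assigned so far: [4]
unit clause [5] forces x5=T; simplify:
  drop -5 from [-5] -> [] (empty!)
  satisfied 1 clause(s); 3 remain; assigned so far: [4, 5]
CONFLICT (empty clause)

Answer: 2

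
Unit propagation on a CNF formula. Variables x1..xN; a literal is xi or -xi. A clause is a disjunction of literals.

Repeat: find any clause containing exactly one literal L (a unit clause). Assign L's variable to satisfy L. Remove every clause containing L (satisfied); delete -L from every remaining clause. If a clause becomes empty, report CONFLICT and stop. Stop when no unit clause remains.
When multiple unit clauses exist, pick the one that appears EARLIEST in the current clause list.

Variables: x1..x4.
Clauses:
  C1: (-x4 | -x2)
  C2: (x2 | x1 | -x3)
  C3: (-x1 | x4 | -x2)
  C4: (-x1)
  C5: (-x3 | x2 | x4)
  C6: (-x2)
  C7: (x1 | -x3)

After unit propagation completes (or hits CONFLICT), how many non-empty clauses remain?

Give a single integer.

unit clause [-1] forces x1=F; simplify:
  drop 1 from [2, 1, -3] -> [2, -3]
  drop 1 from [1, -3] -> [-3]
  satisfied 2 clause(s); 5 remain; assigned so far: [1]
unit clause [-2] forces x2=F; simplify:
  drop 2 from [2, -3] -> [-3]
  drop 2 from [-3, 2, 4] -> [-3, 4]
  satisfied 2 clause(s); 3 remain; assigned so far: [1, 2]
unit clause [-3] forces x3=F; simplify:
  satisfied 3 clause(s); 0 remain; assigned so far: [1, 2, 3]

Answer: 0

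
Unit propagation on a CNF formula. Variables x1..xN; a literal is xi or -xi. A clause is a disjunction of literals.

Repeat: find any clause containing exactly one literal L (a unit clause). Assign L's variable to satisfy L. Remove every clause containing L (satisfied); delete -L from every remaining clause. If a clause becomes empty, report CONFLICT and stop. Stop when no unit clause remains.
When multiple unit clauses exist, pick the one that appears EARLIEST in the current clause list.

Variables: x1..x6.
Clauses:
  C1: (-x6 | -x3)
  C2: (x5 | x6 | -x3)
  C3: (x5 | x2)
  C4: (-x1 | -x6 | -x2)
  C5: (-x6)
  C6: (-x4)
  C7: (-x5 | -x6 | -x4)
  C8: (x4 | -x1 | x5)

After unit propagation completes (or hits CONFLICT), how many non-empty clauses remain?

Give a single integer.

Answer: 3

Derivation:
unit clause [-6] forces x6=F; simplify:
  drop 6 from [5, 6, -3] -> [5, -3]
  satisfied 4 clause(s); 4 remain; assigned so far: [6]
unit clause [-4] forces x4=F; simplify:
  drop 4 from [4, -1, 5] -> [-1, 5]
  satisfied 1 clause(s); 3 remain; assigned so far: [4, 6]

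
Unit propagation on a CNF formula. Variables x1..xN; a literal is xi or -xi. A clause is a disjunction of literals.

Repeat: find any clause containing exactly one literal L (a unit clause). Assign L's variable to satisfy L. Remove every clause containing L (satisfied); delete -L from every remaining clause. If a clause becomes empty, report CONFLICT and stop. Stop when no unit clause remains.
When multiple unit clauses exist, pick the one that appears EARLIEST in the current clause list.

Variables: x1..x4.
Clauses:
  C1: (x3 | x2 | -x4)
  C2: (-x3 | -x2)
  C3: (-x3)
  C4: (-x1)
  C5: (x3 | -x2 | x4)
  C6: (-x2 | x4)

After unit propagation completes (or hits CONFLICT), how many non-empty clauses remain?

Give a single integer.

unit clause [-3] forces x3=F; simplify:
  drop 3 from [3, 2, -4] -> [2, -4]
  drop 3 from [3, -2, 4] -> [-2, 4]
  satisfied 2 clause(s); 4 remain; assigned so far: [3]
unit clause [-1] forces x1=F; simplify:
  satisfied 1 clause(s); 3 remain; assigned so far: [1, 3]

Answer: 3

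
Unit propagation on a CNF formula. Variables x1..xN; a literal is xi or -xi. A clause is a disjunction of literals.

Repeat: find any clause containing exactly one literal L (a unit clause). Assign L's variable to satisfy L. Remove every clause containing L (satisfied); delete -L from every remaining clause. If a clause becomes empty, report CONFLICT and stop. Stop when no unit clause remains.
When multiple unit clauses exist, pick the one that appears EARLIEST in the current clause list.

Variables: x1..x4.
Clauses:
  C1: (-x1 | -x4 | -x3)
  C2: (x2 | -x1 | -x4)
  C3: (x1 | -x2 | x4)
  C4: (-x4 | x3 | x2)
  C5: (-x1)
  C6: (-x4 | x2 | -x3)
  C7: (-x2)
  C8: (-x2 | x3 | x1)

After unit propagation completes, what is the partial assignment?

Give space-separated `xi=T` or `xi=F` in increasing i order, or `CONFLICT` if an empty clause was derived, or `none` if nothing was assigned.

unit clause [-1] forces x1=F; simplify:
  drop 1 from [1, -2, 4] -> [-2, 4]
  drop 1 from [-2, 3, 1] -> [-2, 3]
  satisfied 3 clause(s); 5 remain; assigned so far: [1]
unit clause [-2] forces x2=F; simplify:
  drop 2 from [-4, 3, 2] -> [-4, 3]
  drop 2 from [-4, 2, -3] -> [-4, -3]
  satisfied 3 clause(s); 2 remain; assigned so far: [1, 2]

Answer: x1=F x2=F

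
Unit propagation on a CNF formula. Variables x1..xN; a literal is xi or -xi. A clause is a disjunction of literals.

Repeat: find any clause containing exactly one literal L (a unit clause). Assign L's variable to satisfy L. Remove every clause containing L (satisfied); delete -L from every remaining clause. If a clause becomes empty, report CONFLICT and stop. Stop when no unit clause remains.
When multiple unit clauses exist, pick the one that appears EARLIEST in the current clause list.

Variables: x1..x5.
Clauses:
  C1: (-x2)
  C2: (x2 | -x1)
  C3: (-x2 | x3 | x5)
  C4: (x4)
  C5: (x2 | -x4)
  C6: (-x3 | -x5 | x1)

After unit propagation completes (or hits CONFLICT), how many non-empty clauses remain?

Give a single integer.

unit clause [-2] forces x2=F; simplify:
  drop 2 from [2, -1] -> [-1]
  drop 2 from [2, -4] -> [-4]
  satisfied 2 clause(s); 4 remain; assigned so far: [2]
unit clause [-1] forces x1=F; simplify:
  drop 1 from [-3, -5, 1] -> [-3, -5]
  satisfied 1 clause(s); 3 remain; assigned so far: [1, 2]
unit clause [4] forces x4=T; simplify:
  drop -4 from [-4] -> [] (empty!)
  satisfied 1 clause(s); 2 remain; assigned so far: [1, 2, 4]
CONFLICT (empty clause)

Answer: 1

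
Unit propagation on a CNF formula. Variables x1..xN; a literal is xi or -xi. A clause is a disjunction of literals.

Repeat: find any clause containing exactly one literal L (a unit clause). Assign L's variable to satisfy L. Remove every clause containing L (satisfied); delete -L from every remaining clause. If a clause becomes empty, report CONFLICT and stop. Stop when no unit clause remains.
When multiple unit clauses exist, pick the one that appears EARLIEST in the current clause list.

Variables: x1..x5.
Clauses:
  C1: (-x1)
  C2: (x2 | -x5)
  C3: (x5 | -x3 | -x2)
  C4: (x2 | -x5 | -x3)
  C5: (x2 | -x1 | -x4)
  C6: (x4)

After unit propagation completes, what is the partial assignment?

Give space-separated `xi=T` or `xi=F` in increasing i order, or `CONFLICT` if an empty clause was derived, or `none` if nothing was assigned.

Answer: x1=F x4=T

Derivation:
unit clause [-1] forces x1=F; simplify:
  satisfied 2 clause(s); 4 remain; assigned so far: [1]
unit clause [4] forces x4=T; simplify:
  satisfied 1 clause(s); 3 remain; assigned so far: [1, 4]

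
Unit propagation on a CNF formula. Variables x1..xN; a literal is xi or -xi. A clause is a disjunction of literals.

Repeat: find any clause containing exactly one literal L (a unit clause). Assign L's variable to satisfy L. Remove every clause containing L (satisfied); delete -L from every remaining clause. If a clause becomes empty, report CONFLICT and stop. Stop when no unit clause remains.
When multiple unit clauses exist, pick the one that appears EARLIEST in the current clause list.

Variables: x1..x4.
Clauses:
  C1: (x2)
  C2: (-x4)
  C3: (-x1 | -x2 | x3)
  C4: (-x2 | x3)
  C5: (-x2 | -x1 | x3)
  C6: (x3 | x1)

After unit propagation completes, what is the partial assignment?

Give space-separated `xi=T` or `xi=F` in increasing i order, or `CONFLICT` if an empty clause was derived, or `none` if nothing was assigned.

Answer: x2=T x3=T x4=F

Derivation:
unit clause [2] forces x2=T; simplify:
  drop -2 from [-1, -2, 3] -> [-1, 3]
  drop -2 from [-2, 3] -> [3]
  drop -2 from [-2, -1, 3] -> [-1, 3]
  satisfied 1 clause(s); 5 remain; assigned so far: [2]
unit clause [-4] forces x4=F; simplify:
  satisfied 1 clause(s); 4 remain; assigned so far: [2, 4]
unit clause [3] forces x3=T; simplify:
  satisfied 4 clause(s); 0 remain; assigned so far: [2, 3, 4]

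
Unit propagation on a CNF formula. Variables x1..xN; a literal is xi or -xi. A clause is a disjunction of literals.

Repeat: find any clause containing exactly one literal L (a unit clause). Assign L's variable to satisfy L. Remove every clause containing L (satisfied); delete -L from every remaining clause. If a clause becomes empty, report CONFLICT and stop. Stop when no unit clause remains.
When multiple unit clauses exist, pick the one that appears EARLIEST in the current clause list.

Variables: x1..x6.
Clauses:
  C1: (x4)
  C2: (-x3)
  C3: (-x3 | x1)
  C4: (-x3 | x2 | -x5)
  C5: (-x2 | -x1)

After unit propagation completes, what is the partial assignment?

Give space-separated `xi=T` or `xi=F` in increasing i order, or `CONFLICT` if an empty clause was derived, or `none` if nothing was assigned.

unit clause [4] forces x4=T; simplify:
  satisfied 1 clause(s); 4 remain; assigned so far: [4]
unit clause [-3] forces x3=F; simplify:
  satisfied 3 clause(s); 1 remain; assigned so far: [3, 4]

Answer: x3=F x4=T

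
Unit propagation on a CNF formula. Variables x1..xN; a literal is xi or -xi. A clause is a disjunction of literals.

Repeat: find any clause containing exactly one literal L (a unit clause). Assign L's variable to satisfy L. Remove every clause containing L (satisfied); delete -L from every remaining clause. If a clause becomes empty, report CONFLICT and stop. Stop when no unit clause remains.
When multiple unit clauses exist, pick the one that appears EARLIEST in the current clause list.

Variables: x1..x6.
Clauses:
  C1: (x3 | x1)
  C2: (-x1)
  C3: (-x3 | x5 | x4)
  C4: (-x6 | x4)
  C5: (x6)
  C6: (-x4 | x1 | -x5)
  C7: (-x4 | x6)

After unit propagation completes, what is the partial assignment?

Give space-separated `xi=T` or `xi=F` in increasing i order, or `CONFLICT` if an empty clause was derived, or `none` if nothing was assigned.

Answer: x1=F x3=T x4=T x5=F x6=T

Derivation:
unit clause [-1] forces x1=F; simplify:
  drop 1 from [3, 1] -> [3]
  drop 1 from [-4, 1, -5] -> [-4, -5]
  satisfied 1 clause(s); 6 remain; assigned so far: [1]
unit clause [3] forces x3=T; simplify:
  drop -3 from [-3, 5, 4] -> [5, 4]
  satisfied 1 clause(s); 5 remain; assigned so far: [1, 3]
unit clause [6] forces x6=T; simplify:
  drop -6 from [-6, 4] -> [4]
  satisfied 2 clause(s); 3 remain; assigned so far: [1, 3, 6]
unit clause [4] forces x4=T; simplify:
  drop -4 from [-4, -5] -> [-5]
  satisfied 2 clause(s); 1 remain; assigned so far: [1, 3, 4, 6]
unit clause [-5] forces x5=F; simplify:
  satisfied 1 clause(s); 0 remain; assigned so far: [1, 3, 4, 5, 6]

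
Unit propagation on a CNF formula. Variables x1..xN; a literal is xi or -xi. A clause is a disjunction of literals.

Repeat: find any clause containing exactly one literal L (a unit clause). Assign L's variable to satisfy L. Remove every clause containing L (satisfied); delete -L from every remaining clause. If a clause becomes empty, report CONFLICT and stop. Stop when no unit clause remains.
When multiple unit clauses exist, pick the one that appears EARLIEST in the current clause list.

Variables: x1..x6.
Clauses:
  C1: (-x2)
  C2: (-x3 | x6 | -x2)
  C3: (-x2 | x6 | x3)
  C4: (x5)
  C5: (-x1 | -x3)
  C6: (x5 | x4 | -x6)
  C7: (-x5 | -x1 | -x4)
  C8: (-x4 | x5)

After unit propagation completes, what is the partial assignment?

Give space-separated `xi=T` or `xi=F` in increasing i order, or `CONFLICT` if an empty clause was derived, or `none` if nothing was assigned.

unit clause [-2] forces x2=F; simplify:
  satisfied 3 clause(s); 5 remain; assigned so far: [2]
unit clause [5] forces x5=T; simplify:
  drop -5 from [-5, -1, -4] -> [-1, -4]
  satisfied 3 clause(s); 2 remain; assigned so far: [2, 5]

Answer: x2=F x5=T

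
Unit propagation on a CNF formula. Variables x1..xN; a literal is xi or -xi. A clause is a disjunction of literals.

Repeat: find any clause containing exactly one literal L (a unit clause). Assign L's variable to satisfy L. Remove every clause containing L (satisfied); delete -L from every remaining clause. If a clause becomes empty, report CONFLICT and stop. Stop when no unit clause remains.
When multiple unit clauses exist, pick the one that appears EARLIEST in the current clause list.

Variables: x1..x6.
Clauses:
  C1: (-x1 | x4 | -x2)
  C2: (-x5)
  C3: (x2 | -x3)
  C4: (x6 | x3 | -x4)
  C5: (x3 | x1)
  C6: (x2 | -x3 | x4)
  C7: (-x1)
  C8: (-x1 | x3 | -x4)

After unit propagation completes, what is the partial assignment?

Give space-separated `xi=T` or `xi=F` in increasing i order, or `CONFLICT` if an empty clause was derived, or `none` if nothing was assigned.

unit clause [-5] forces x5=F; simplify:
  satisfied 1 clause(s); 7 remain; assigned so far: [5]
unit clause [-1] forces x1=F; simplify:
  drop 1 from [3, 1] -> [3]
  satisfied 3 clause(s); 4 remain; assigned so far: [1, 5]
unit clause [3] forces x3=T; simplify:
  drop -3 from [2, -3] -> [2]
  drop -3 from [2, -3, 4] -> [2, 4]
  satisfied 2 clause(s); 2 remain; assigned so far: [1, 3, 5]
unit clause [2] forces x2=T; simplify:
  satisfied 2 clause(s); 0 remain; assigned so far: [1, 2, 3, 5]

Answer: x1=F x2=T x3=T x5=F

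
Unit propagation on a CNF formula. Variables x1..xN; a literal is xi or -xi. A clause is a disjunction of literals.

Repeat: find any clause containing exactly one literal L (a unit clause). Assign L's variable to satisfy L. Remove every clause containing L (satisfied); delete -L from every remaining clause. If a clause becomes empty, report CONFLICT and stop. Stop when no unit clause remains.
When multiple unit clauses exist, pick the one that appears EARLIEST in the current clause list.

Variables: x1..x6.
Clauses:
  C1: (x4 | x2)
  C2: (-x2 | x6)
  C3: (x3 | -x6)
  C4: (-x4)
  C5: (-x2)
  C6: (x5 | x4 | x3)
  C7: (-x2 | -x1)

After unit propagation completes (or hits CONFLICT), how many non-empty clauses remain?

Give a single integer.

Answer: 4

Derivation:
unit clause [-4] forces x4=F; simplify:
  drop 4 from [4, 2] -> [2]
  drop 4 from [5, 4, 3] -> [5, 3]
  satisfied 1 clause(s); 6 remain; assigned so far: [4]
unit clause [2] forces x2=T; simplify:
  drop -2 from [-2, 6] -> [6]
  drop -2 from [-2] -> [] (empty!)
  drop -2 from [-2, -1] -> [-1]
  satisfied 1 clause(s); 5 remain; assigned so far: [2, 4]
CONFLICT (empty clause)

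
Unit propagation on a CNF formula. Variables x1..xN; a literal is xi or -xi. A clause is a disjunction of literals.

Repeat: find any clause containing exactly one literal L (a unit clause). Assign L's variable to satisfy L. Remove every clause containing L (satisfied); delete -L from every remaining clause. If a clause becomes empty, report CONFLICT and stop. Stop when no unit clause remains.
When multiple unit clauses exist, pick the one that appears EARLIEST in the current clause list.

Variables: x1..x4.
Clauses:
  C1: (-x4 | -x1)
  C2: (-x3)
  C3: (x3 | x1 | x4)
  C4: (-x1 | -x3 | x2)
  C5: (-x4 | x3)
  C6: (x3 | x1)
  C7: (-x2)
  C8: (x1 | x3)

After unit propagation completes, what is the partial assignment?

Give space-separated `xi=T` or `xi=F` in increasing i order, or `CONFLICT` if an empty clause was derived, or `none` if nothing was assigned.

unit clause [-3] forces x3=F; simplify:
  drop 3 from [3, 1, 4] -> [1, 4]
  drop 3 from [-4, 3] -> [-4]
  drop 3 from [3, 1] -> [1]
  drop 3 from [1, 3] -> [1]
  satisfied 2 clause(s); 6 remain; assigned so far: [3]
unit clause [-4] forces x4=F; simplify:
  drop 4 from [1, 4] -> [1]
  satisfied 2 clause(s); 4 remain; assigned so far: [3, 4]
unit clause [1] forces x1=T; simplify:
  satisfied 3 clause(s); 1 remain; assigned so far: [1, 3, 4]
unit clause [-2] forces x2=F; simplify:
  satisfied 1 clause(s); 0 remain; assigned so far: [1, 2, 3, 4]

Answer: x1=T x2=F x3=F x4=F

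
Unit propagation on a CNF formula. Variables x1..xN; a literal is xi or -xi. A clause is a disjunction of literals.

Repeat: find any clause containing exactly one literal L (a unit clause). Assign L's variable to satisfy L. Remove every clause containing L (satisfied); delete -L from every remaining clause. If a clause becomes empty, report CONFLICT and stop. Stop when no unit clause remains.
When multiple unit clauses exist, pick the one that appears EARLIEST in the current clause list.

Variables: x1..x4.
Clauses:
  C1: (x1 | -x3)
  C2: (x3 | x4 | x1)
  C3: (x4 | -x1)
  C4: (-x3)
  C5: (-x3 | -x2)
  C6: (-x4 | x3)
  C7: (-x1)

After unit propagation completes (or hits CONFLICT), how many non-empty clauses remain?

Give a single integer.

Answer: 0

Derivation:
unit clause [-3] forces x3=F; simplify:
  drop 3 from [3, 4, 1] -> [4, 1]
  drop 3 from [-4, 3] -> [-4]
  satisfied 3 clause(s); 4 remain; assigned so far: [3]
unit clause [-4] forces x4=F; simplify:
  drop 4 from [4, 1] -> [1]
  drop 4 from [4, -1] -> [-1]
  satisfied 1 clause(s); 3 remain; assigned so far: [3, 4]
unit clause [1] forces x1=T; simplify:
  drop -1 from [-1] -> [] (empty!)
  drop -1 from [-1] -> [] (empty!)
  satisfied 1 clause(s); 2 remain; assigned so far: [1, 3, 4]
CONFLICT (empty clause)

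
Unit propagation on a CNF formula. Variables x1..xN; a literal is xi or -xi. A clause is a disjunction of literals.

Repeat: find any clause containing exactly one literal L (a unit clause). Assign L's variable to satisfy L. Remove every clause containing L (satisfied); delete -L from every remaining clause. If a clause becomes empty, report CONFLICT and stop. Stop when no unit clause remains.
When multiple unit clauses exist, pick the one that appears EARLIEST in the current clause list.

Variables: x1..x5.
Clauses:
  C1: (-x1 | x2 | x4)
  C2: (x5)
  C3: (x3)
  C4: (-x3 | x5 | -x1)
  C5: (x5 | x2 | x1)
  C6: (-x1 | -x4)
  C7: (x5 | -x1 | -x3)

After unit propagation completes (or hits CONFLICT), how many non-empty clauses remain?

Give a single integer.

unit clause [5] forces x5=T; simplify:
  satisfied 4 clause(s); 3 remain; assigned so far: [5]
unit clause [3] forces x3=T; simplify:
  satisfied 1 clause(s); 2 remain; assigned so far: [3, 5]

Answer: 2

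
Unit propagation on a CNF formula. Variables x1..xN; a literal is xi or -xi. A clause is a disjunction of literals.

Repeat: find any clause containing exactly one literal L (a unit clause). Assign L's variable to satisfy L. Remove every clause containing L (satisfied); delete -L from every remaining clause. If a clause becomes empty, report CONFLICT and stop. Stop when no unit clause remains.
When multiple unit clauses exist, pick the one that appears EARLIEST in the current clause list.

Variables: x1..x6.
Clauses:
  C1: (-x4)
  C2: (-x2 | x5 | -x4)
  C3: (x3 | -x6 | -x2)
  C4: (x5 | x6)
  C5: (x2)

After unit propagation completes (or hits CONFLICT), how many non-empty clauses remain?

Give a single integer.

Answer: 2

Derivation:
unit clause [-4] forces x4=F; simplify:
  satisfied 2 clause(s); 3 remain; assigned so far: [4]
unit clause [2] forces x2=T; simplify:
  drop -2 from [3, -6, -2] -> [3, -6]
  satisfied 1 clause(s); 2 remain; assigned so far: [2, 4]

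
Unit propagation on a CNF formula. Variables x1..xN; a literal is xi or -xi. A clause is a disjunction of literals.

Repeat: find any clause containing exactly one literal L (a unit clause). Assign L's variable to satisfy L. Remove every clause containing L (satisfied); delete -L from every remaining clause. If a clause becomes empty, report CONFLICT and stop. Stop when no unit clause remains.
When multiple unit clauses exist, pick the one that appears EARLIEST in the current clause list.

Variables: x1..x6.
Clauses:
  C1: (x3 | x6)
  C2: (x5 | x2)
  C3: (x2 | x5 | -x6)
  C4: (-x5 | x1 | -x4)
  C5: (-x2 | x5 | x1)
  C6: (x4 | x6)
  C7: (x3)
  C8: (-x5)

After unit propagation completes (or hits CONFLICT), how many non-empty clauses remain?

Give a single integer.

unit clause [3] forces x3=T; simplify:
  satisfied 2 clause(s); 6 remain; assigned so far: [3]
unit clause [-5] forces x5=F; simplify:
  drop 5 from [5, 2] -> [2]
  drop 5 from [2, 5, -6] -> [2, -6]
  drop 5 from [-2, 5, 1] -> [-2, 1]
  satisfied 2 clause(s); 4 remain; assigned so far: [3, 5]
unit clause [2] forces x2=T; simplify:
  drop -2 from [-2, 1] -> [1]
  satisfied 2 clause(s); 2 remain; assigned so far: [2, 3, 5]
unit clause [1] forces x1=T; simplify:
  satisfied 1 clause(s); 1 remain; assigned so far: [1, 2, 3, 5]

Answer: 1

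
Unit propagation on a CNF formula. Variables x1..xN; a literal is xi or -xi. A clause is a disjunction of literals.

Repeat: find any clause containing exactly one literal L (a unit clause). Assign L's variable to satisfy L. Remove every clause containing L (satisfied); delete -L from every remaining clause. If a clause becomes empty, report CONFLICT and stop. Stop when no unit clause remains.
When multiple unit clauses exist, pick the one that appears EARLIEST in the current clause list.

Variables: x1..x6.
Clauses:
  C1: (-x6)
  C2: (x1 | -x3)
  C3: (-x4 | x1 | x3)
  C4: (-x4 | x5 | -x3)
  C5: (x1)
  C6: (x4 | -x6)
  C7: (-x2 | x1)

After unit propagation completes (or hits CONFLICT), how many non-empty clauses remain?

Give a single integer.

unit clause [-6] forces x6=F; simplify:
  satisfied 2 clause(s); 5 remain; assigned so far: [6]
unit clause [1] forces x1=T; simplify:
  satisfied 4 clause(s); 1 remain; assigned so far: [1, 6]

Answer: 1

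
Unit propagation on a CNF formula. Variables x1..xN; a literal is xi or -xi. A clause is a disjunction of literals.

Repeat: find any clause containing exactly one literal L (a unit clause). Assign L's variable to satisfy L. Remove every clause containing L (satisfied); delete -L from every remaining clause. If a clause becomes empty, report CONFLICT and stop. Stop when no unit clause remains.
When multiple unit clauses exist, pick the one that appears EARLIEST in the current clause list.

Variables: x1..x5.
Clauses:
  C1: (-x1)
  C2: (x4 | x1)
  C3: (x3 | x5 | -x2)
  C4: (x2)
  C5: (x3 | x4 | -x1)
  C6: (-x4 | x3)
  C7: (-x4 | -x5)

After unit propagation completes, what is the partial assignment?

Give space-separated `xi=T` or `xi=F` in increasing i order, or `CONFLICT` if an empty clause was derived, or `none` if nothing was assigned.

unit clause [-1] forces x1=F; simplify:
  drop 1 from [4, 1] -> [4]
  satisfied 2 clause(s); 5 remain; assigned so far: [1]
unit clause [4] forces x4=T; simplify:
  drop -4 from [-4, 3] -> [3]
  drop -4 from [-4, -5] -> [-5]
  satisfied 1 clause(s); 4 remain; assigned so far: [1, 4]
unit clause [2] forces x2=T; simplify:
  drop -2 from [3, 5, -2] -> [3, 5]
  satisfied 1 clause(s); 3 remain; assigned so far: [1, 2, 4]
unit clause [3] forces x3=T; simplify:
  satisfied 2 clause(s); 1 remain; assigned so far: [1, 2, 3, 4]
unit clause [-5] forces x5=F; simplify:
  satisfied 1 clause(s); 0 remain; assigned so far: [1, 2, 3, 4, 5]

Answer: x1=F x2=T x3=T x4=T x5=F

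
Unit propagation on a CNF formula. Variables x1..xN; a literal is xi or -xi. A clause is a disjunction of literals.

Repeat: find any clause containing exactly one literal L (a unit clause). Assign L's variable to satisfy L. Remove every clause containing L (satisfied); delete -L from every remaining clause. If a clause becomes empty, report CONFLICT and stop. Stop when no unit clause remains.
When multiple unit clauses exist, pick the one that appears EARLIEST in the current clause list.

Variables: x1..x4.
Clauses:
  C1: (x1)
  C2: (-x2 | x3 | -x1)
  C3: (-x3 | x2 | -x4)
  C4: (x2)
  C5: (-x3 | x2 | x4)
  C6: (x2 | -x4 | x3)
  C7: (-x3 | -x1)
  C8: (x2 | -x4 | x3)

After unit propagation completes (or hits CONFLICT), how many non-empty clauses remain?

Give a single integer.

Answer: 0

Derivation:
unit clause [1] forces x1=T; simplify:
  drop -1 from [-2, 3, -1] -> [-2, 3]
  drop -1 from [-3, -1] -> [-3]
  satisfied 1 clause(s); 7 remain; assigned so far: [1]
unit clause [2] forces x2=T; simplify:
  drop -2 from [-2, 3] -> [3]
  satisfied 5 clause(s); 2 remain; assigned so far: [1, 2]
unit clause [3] forces x3=T; simplify:
  drop -3 from [-3] -> [] (empty!)
  satisfied 1 clause(s); 1 remain; assigned so far: [1, 2, 3]
CONFLICT (empty clause)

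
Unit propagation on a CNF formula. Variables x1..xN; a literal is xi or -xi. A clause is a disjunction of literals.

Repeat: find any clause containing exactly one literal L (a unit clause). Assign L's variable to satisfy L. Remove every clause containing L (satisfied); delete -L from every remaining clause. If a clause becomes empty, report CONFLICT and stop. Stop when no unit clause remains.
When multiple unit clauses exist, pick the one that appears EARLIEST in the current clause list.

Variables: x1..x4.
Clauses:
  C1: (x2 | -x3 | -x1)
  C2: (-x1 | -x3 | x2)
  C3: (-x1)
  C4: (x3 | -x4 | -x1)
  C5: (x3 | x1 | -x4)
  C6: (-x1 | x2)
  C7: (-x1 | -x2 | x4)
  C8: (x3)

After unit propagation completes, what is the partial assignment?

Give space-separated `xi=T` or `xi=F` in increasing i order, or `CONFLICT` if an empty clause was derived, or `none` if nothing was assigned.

unit clause [-1] forces x1=F; simplify:
  drop 1 from [3, 1, -4] -> [3, -4]
  satisfied 6 clause(s); 2 remain; assigned so far: [1]
unit clause [3] forces x3=T; simplify:
  satisfied 2 clause(s); 0 remain; assigned so far: [1, 3]

Answer: x1=F x3=T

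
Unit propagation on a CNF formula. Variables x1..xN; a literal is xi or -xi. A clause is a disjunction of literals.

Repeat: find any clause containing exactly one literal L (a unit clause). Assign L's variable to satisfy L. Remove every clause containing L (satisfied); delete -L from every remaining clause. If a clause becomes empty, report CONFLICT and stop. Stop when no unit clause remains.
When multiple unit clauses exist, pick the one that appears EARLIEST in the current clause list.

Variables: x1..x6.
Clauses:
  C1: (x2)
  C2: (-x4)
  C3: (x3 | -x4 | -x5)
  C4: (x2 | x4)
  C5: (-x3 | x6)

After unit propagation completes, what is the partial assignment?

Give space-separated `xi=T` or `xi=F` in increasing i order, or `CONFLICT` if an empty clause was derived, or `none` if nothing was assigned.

Answer: x2=T x4=F

Derivation:
unit clause [2] forces x2=T; simplify:
  satisfied 2 clause(s); 3 remain; assigned so far: [2]
unit clause [-4] forces x4=F; simplify:
  satisfied 2 clause(s); 1 remain; assigned so far: [2, 4]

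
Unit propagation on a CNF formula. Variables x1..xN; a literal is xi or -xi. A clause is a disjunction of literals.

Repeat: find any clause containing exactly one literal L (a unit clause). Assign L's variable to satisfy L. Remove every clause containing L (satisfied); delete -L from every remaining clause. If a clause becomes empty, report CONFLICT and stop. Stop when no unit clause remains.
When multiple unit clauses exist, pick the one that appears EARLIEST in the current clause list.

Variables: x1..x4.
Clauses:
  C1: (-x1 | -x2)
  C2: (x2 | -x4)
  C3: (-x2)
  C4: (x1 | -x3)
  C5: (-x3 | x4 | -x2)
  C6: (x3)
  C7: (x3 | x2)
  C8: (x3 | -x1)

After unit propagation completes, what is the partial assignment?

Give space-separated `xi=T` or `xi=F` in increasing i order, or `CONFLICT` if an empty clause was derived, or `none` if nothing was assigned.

unit clause [-2] forces x2=F; simplify:
  drop 2 from [2, -4] -> [-4]
  drop 2 from [3, 2] -> [3]
  satisfied 3 clause(s); 5 remain; assigned so far: [2]
unit clause [-4] forces x4=F; simplify:
  satisfied 1 clause(s); 4 remain; assigned so far: [2, 4]
unit clause [3] forces x3=T; simplify:
  drop -3 from [1, -3] -> [1]
  satisfied 3 clause(s); 1 remain; assigned so far: [2, 3, 4]
unit clause [1] forces x1=T; simplify:
  satisfied 1 clause(s); 0 remain; assigned so far: [1, 2, 3, 4]

Answer: x1=T x2=F x3=T x4=F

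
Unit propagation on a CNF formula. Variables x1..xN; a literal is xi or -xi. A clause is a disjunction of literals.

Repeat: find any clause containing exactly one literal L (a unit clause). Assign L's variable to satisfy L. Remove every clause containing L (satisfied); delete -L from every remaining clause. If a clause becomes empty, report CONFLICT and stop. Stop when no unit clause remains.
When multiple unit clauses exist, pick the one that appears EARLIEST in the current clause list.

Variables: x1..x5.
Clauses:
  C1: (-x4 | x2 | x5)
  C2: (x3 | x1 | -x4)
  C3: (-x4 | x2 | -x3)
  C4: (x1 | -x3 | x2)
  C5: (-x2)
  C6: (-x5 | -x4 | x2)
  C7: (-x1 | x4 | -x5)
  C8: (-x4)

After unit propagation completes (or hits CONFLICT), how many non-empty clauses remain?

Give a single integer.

unit clause [-2] forces x2=F; simplify:
  drop 2 from [-4, 2, 5] -> [-4, 5]
  drop 2 from [-4, 2, -3] -> [-4, -3]
  drop 2 from [1, -3, 2] -> [1, -3]
  drop 2 from [-5, -4, 2] -> [-5, -4]
  satisfied 1 clause(s); 7 remain; assigned so far: [2]
unit clause [-4] forces x4=F; simplify:
  drop 4 from [-1, 4, -5] -> [-1, -5]
  satisfied 5 clause(s); 2 remain; assigned so far: [2, 4]

Answer: 2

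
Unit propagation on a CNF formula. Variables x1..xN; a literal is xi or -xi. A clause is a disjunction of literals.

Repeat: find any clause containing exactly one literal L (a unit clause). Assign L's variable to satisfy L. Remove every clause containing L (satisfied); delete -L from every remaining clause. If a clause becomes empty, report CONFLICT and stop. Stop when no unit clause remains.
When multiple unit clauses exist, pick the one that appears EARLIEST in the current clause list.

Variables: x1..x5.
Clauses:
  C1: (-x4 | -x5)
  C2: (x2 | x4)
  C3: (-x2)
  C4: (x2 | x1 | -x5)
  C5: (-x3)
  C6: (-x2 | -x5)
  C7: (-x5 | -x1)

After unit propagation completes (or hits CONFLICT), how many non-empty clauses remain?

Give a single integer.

unit clause [-2] forces x2=F; simplify:
  drop 2 from [2, 4] -> [4]
  drop 2 from [2, 1, -5] -> [1, -5]
  satisfied 2 clause(s); 5 remain; assigned so far: [2]
unit clause [4] forces x4=T; simplify:
  drop -4 from [-4, -5] -> [-5]
  satisfied 1 clause(s); 4 remain; assigned so far: [2, 4]
unit clause [-5] forces x5=F; simplify:
  satisfied 3 clause(s); 1 remain; assigned so far: [2, 4, 5]
unit clause [-3] forces x3=F; simplify:
  satisfied 1 clause(s); 0 remain; assigned so far: [2, 3, 4, 5]

Answer: 0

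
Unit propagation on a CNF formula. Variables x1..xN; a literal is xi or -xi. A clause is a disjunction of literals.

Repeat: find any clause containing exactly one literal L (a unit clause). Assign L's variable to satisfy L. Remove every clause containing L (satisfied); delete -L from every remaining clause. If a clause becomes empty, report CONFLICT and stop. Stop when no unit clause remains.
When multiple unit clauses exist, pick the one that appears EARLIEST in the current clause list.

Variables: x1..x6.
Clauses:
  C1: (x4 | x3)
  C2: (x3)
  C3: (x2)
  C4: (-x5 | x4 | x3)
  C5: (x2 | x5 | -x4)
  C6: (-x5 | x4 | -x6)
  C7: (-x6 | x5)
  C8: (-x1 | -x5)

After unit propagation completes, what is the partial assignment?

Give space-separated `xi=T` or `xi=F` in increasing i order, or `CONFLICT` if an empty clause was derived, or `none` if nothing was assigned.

unit clause [3] forces x3=T; simplify:
  satisfied 3 clause(s); 5 remain; assigned so far: [3]
unit clause [2] forces x2=T; simplify:
  satisfied 2 clause(s); 3 remain; assigned so far: [2, 3]

Answer: x2=T x3=T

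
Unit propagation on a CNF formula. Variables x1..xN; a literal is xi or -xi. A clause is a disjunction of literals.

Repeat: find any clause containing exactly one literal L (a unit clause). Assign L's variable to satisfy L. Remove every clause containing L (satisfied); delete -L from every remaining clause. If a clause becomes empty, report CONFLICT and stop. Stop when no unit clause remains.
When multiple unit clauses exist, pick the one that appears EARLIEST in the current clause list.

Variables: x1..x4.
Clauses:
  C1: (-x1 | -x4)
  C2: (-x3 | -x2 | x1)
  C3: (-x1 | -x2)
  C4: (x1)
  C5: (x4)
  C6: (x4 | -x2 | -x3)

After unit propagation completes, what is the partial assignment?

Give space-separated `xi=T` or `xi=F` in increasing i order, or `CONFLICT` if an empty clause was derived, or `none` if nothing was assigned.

unit clause [1] forces x1=T; simplify:
  drop -1 from [-1, -4] -> [-4]
  drop -1 from [-1, -2] -> [-2]
  satisfied 2 clause(s); 4 remain; assigned so far: [1]
unit clause [-4] forces x4=F; simplify:
  drop 4 from [4] -> [] (empty!)
  drop 4 from [4, -2, -3] -> [-2, -3]
  satisfied 1 clause(s); 3 remain; assigned so far: [1, 4]
CONFLICT (empty clause)

Answer: CONFLICT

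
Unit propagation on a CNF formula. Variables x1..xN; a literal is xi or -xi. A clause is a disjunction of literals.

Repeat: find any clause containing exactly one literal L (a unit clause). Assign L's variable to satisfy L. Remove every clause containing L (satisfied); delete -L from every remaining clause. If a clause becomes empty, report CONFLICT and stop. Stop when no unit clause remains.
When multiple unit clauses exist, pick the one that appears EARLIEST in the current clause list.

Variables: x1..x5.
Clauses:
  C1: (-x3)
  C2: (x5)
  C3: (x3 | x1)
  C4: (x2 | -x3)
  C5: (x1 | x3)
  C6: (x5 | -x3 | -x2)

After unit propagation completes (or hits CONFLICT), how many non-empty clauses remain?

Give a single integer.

unit clause [-3] forces x3=F; simplify:
  drop 3 from [3, 1] -> [1]
  drop 3 from [1, 3] -> [1]
  satisfied 3 clause(s); 3 remain; assigned so far: [3]
unit clause [5] forces x5=T; simplify:
  satisfied 1 clause(s); 2 remain; assigned so far: [3, 5]
unit clause [1] forces x1=T; simplify:
  satisfied 2 clause(s); 0 remain; assigned so far: [1, 3, 5]

Answer: 0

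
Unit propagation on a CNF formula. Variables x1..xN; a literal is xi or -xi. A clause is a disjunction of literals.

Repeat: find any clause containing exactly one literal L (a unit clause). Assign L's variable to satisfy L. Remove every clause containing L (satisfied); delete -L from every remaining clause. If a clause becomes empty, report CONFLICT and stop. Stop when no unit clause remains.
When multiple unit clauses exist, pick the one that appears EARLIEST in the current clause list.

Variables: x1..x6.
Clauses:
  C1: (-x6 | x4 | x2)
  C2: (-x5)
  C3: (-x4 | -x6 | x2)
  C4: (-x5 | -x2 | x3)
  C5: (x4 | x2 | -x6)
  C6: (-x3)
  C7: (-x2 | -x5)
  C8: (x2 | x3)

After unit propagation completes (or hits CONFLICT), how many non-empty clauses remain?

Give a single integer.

unit clause [-5] forces x5=F; simplify:
  satisfied 3 clause(s); 5 remain; assigned so far: [5]
unit clause [-3] forces x3=F; simplify:
  drop 3 from [2, 3] -> [2]
  satisfied 1 clause(s); 4 remain; assigned so far: [3, 5]
unit clause [2] forces x2=T; simplify:
  satisfied 4 clause(s); 0 remain; assigned so far: [2, 3, 5]

Answer: 0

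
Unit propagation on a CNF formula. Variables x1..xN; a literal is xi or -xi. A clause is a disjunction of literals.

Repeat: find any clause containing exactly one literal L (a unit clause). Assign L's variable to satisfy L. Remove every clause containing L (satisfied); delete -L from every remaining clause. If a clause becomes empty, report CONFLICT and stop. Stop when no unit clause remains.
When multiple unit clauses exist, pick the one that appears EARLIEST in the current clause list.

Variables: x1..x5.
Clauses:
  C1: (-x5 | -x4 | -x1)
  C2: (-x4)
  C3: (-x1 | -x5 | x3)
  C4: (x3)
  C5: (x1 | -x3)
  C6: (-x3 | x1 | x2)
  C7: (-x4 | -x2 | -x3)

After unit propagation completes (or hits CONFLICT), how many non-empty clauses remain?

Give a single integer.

Answer: 0

Derivation:
unit clause [-4] forces x4=F; simplify:
  satisfied 3 clause(s); 4 remain; assigned so far: [4]
unit clause [3] forces x3=T; simplify:
  drop -3 from [1, -3] -> [1]
  drop -3 from [-3, 1, 2] -> [1, 2]
  satisfied 2 clause(s); 2 remain; assigned so far: [3, 4]
unit clause [1] forces x1=T; simplify:
  satisfied 2 clause(s); 0 remain; assigned so far: [1, 3, 4]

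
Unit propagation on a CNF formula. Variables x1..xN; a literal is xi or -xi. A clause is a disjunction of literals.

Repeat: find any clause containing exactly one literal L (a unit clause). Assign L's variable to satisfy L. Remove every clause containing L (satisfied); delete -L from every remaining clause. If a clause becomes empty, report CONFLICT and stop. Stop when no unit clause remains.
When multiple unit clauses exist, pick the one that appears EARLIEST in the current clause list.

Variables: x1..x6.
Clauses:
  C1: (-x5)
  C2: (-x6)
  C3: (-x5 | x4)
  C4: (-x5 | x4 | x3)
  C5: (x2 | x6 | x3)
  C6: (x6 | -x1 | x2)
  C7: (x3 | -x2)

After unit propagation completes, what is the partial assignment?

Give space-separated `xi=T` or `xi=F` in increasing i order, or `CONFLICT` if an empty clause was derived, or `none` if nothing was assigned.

unit clause [-5] forces x5=F; simplify:
  satisfied 3 clause(s); 4 remain; assigned so far: [5]
unit clause [-6] forces x6=F; simplify:
  drop 6 from [2, 6, 3] -> [2, 3]
  drop 6 from [6, -1, 2] -> [-1, 2]
  satisfied 1 clause(s); 3 remain; assigned so far: [5, 6]

Answer: x5=F x6=F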